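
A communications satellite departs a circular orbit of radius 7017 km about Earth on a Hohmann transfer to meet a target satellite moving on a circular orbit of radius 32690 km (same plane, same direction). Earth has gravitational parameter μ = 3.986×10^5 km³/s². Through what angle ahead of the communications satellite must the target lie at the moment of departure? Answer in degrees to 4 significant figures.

φ = 94.81°

The Hohmann ellipse has a_t = (r₁ + r₂)/2 = 19853.5 km.
The half-period of the transfer ellipse is t = π√(a_t³/μ) = 13920 s.
The target's mean motion on its circular orbit is ω₂ = √(μ/r₂³) = 1.0682×10^-4 rad/s.
Angle swept by the target during transfer: ω₂·t = 1.4869 rad = 85.19°.
The communications satellite traverses 180° on the transfer ellipse, so the target must lead by 180° − 85.19° = 94.81°.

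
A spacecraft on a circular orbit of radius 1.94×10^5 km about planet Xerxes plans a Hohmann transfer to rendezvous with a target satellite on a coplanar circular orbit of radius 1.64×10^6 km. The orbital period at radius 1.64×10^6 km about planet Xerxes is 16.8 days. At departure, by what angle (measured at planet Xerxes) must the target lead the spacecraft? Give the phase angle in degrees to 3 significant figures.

From Kepler's third law T² = 4π²r³/μ at r = 1.64×10^6 km, T = 16.8 days = 16.8 × 86400 s = 1.45152×10^6 s: μ = 4π²r³/T² = 8.26505×10^7 km³/s².
Semi-major axis of the transfer orbit: a_t = (1.940×10^5 + 1.640×10^6)/2 = 9.170×10^5 km.
Transfer time t = π√(a_t³/μ) = 3.0345×10^5 s.
The target's mean motion on its circular orbit is ω₂ = √(μ/r₂³) = 4.3287×10^-6 rad/s.
Angle swept by the target during transfer: ω₂·t = 1.3135 rad = 75.26°.
The spacecraft traverses 180° on the transfer ellipse, so the target must lead by 180° − 75.26° = 105°.

φ = 105°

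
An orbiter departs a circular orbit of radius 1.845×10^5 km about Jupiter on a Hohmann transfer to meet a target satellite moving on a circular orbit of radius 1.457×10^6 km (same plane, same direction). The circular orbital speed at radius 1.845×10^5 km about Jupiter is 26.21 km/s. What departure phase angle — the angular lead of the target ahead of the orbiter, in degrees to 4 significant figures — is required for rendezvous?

From the circular-orbit relation v² = μ/r at r = 1.845×10^5 km: μ = v²r = (26.21)² × 1.845×10^5 = 1.26745×10^8 km³/s².
Semi-major axis of the transfer orbit: a_t = (1.845×10^5 + 1.457×10^6)/2 = 8.2075×10^5 km.
The half-period of the transfer ellipse is t = π√(a_t³/μ) = 2.075×10^5 s.
Target angular speed ω₂ = √(μ/r₂³) = 6.401×10^-6 rad/s.
Angle swept by the target during transfer: ω₂·t = 1.3282 rad = 76.10°.
Arrival is 180° from departure on the ellipse, so φ = 180° − 76.10° = 103.9°.

φ = 103.9°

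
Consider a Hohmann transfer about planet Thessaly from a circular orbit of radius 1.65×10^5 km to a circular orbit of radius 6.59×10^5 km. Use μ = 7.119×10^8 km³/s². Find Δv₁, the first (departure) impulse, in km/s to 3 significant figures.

Δv₁ = 17.4 km/s

Semi-major axis of the transfer orbit: a_t = (1.650×10^5 + 6.590×10^5)/2 = 4.120×10^5 km.
On the circular orbit at r = 1.650×10^5 km, v_c = √(μ/r) = 65.685 km/s.
Transfer-orbit speed at the same r (vis-viva, a = a_t): v_t = √[μ(2/r − 1/a_t)] = 83.073 km/s.
Δv₁ = |v_t − v_c| = |83.073 − 65.685| = 17.39 km/s.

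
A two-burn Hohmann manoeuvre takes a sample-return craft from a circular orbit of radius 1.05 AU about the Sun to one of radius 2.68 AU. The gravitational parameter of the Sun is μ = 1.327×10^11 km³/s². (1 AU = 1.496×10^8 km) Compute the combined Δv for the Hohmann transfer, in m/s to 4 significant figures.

In km: r₁ = 1.05 × 1.496×10^8 = 1.5708×10^8 km; r₂ = 2.68 × 1.496×10^8 = 4.00928×10^8 km.
Semi-major axis of the transfer orbit: a_t = (1.5708×10^8 + 4.00928×10^8)/2 = 2.79004×10^8 km.
Circular speed at r₁: v₁ = √(μ/r₁) = √(1.327×10^11/1.5708×10^8) = 29.065 km/s.
Transfer-orbit speed at r₁ (vis-viva): v_p = √[μ(2/r₁ − 1/a_t)] = 34.842 km/s.
First burn Δv₁ = |v_p − v₁| = 5.777 km/s.
Circular speed at r₂: v₂ = √(μ/r₂) = 18.193 km/s.
Transfer-orbit speed at r₂: v_a = √[μ(2/r₂ − 1/a_t)] = 13.651 km/s.
Second burn Δv₂ = |v₂ − v_a| = 4.542 km/s.
Total Δv = Δv₁ + Δv₂ = 10.32 km/s.

Δv = 10320 m/s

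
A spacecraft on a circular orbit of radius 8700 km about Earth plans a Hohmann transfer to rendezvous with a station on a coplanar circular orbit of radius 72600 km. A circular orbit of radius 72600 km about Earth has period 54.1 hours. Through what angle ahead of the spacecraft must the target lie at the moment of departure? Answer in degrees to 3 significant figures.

φ = 105°

From Kepler's third law T² = 4π²r³/μ at r = 72600 km, T = 54.1 hours = 54.1 × 3600 s = 1.9476×10^5 s: μ = 4π²r³/T² = 3.98263×10^5 km³/s².
Transfer-ellipse semi-major axis a_t = (r₁ + r₂)/2 = (8700 + 72600)/2 = 40650 km.
The half-period of the transfer ellipse is t = π√(a_t³/μ) = 40799.58 s.
Target angular speed ω₂ = √(μ/r₂³) = 3.226117×10^-5 rad/s.
Angle swept by the target during transfer: ω₂·t = 1.316242 rad = 75.42°.
Arrival is 180° from departure on the ellipse, so φ = 180° − 75.42° = 105°.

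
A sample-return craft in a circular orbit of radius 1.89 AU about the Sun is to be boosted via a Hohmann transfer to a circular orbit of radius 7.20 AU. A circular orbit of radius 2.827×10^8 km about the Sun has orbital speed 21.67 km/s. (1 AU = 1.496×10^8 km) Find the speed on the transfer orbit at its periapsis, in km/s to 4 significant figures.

v = 27.27 km/s

From the circular-orbit relation v² = μ/r at r = 2.827×10^8 km: μ = v²r = (21.67)² × 2.827×10^8 = 1.32753×10^11 km³/s².
In km: r₁ = 1.89 × 1.496×10^8 = 2.82744×10^8 km; r₂ = 7.20 × 1.496×10^8 = 1.07712×10^9 km.
Semi-major axis of the transfer orbit: a_t = (2.82744×10^8 + 1.07712×10^9)/2 = 6.79932×10^8 km.
The periapsis of the transfer ellipse is at r = 2.82744×10^8 km.
Applying v² = μ(2/r − 1/a_t): v = 27.27 km/s.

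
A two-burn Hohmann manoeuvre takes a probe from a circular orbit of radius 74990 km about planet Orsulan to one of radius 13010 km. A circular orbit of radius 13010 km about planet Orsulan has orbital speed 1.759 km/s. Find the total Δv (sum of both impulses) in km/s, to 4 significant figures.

Δv = 0.8716 km/s

From the circular-orbit relation v² = μ/r at r = 13010 km: μ = v²r = (1.759)² × 13010 = 40254.0 km³/s².
Transfer-ellipse semi-major axis a_t = (r₁ + r₂)/2 = (74990 + 13010)/2 = 44000 km.
At r₁ the circular-orbit speed is v₁ = √(μ/r₁) = 0.73266 km/s.
Transfer-orbit speed at r₁ (vis-viva): v_a = √[μ(2/r₁ − 1/a_t)] = 0.39840 km/s.
First burn Δv₁ = |v_a − v₁| = 0.33426 km/s.
Circular speed at r₂: v₂ = √(μ/r₂) = 1.75900 km/s.
Transfer-orbit speed at r₂: v_p = √[μ(2/r₂ − 1/a_t)] = 2.29637 km/s.
Second burn Δv₂ = |v₂ − v_p| = 0.53737 km/s.
Δv = Δv₁ + Δv₂ = 0.33426 + 0.53737 = 0.8716 km/s.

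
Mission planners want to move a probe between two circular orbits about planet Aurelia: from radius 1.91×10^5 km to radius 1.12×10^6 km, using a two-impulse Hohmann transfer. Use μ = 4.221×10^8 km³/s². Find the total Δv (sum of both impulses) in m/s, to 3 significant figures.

Transfer-ellipse semi-major axis a_t = (r₁ + r₂)/2 = (1.910×10^5 + 1.120×10^6)/2 = 6.555×10^5 km.
Circular speed at r₁: v₁ = √(μ/r₁) = √(4.221×10^8/1.910×10^5) = 47.01 km/s.
On the transfer ellipse at r₁, vis-viva gives v_p = √[μ(2/r₁ − 1/a_t)] = 61.45 km/s.
First burn Δv₁ = |v_p − v₁| = 14.44 km/s.
At r₂, v₂ = √(μ/r₂) = 19.413 km/s.
Transfer-orbit speed at r₂: v_a = √[μ(2/r₂ − 1/a_t)] = 10.479 km/s.
Second burn Δv₂ = |v₂ − v_a| = 8.934 km/s.
Δv = Δv₁ + Δv₂ = 14.44 + 8.934 = 23.37 km/s.

Δv = 23400 m/s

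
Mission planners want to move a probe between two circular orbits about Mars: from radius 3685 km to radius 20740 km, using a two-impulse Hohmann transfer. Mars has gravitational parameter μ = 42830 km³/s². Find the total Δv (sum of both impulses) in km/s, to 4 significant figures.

The Hohmann ellipse has a_t = (r₁ + r₂)/2 = 12212.5 km.
Circular speed at r₁: v₁ = √(μ/r₁) = √(42830/3685) = 3.4092 km/s.
Transfer-orbit speed at r₁ (vis-viva equation): v_p = √[μ(2/r₁ − 1/a_t)] = 4.4428 km/s.
First burn Δv₁ = |v_p − v₁| = 1.0336 km/s.
Circular speed at r₂: v₂ = √(μ/r₂) = 1.43704 km/s.
Transfer-orbit speed at r₂: v_a = √[μ(2/r₂ − 1/a_t)] = 0.789380 km/s.
Second burn Δv₂ = |v₂ − v_a| = 0.64766 km/s.
Δv = Δv₁ + Δv₂ = 1.0336 + 0.64766 = 1.681 km/s.

Δv = 1.681 km/s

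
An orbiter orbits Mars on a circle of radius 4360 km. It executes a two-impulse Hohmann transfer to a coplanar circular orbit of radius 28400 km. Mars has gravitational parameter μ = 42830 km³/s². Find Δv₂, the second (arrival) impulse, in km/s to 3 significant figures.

Δv₂ = 0.594 km/s

Transfer-ellipse semi-major axis a_t = (r₁ + r₂)/2 = (4360 + 28400)/2 = 16380 km.
On the circular orbit at r = 28400 km, v_c = √(μ/r) = 1.22805 km/s.
Transfer-orbit speed at the same r (vis-viva, a = a_t): v_t = √[μ(2/r − 1/a_t)] = 0.633580 km/s.
Δv₂ = |v_t − v_c| = |0.633580 − 1.22805| = 0.5945 km/s.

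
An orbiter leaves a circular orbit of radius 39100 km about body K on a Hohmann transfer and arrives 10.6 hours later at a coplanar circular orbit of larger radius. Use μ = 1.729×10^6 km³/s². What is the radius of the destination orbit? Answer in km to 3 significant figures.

r₂ = 87700 km

Transfer time t = 10.6 hours = 38160 s, and t = π√(a_t³/μ).
So a_t = (μ t²/π²)^(1/3) = (1.729×10^6 × (38160)² / π²)^(1/3) = 63422 km.
Since a_t = (r₁ + r₂)/2, r₂ = 2a_t − r₁ = 2×63422 − 39100 = 87744 km.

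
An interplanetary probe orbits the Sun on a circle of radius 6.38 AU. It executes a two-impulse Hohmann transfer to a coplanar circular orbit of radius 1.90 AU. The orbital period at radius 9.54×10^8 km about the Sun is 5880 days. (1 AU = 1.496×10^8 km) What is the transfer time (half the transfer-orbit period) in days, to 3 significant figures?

From Kepler's third law T² = 4π²r³/μ at r = 9.54×10^8 km, T = 5880 days = 5880 × 86400 s = 5.08032×10^8 s: μ = 4π²r³/T² = 1.32808×10^11 km³/s².
In km: r₁ = 6.38 × 1.496×10^8 = 9.54448×10^8 km; r₂ = 1.90 × 1.496×10^8 = 2.8424×10^8 km.
Semi-major axis of the transfer orbit: a_t = (9.54448×10^8 + 2.8424×10^8)/2 = 6.19344×10^8 km.
By Kepler's third law the transfer-orbit period is T = 2π√(a_t³/μ), so t = T/2 = 1.329×10^8 s.
Converting: 1.329×10^8 s ÷ 86400 s/day = 1540 days.

t = 1540 days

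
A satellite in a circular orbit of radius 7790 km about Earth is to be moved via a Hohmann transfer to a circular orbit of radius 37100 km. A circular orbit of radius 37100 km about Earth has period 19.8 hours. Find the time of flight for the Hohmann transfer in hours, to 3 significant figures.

t = 4.66 hours

From Kepler's third law T² = 4π²r³/μ at r = 37100 km, T = 19.8 hours = 19.8 × 3600 s = 71280 s: μ = 4π²r³/T² = 3.96777×10^5 km³/s².
Semi-major axis of the transfer orbit: a_t = (7790 + 37100)/2 = 22445 km.
Half the transfer-orbit period gives t = π√(a_t³/μ) = 16770 s.
Converting: 16770 s ÷ 3600 s/hour = 4.66 hours.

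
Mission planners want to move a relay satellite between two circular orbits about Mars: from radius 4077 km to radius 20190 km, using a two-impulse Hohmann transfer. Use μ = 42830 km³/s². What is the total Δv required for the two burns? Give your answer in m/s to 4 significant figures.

Transfer-ellipse semi-major axis a_t = (r₁ + r₂)/2 = (4077 + 20190)/2 = 12133.5 km.
Circular speed at r₁: v₁ = √(μ/r₁) = √(42830/4077) = 3.2412 km/s.
Transfer-orbit speed at r₁ (vis-viva equation): v_p = √[μ(2/r₁ − 1/a_t)] = 4.1810 km/s.
First burn Δv₁ = |v_p − v₁| = 0.9398 km/s.
At r₂, v₂ = √(μ/r₂) = 1.4565 km/s.
Transfer-orbit speed at r₂: v_a = √[μ(2/r₂ − 1/a_t)] = 0.84427 km/s.
Second burn Δv₂ = |v₂ − v_a| = 0.6122 km/s.
Δv = Δv₁ + Δv₂ = 0.9398 + 0.6122 = 1.552 km/s.

Δv = 1552 m/s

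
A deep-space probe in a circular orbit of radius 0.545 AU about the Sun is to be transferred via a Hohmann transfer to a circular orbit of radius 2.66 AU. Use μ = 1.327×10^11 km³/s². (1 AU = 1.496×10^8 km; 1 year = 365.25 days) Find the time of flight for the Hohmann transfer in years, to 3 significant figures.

t = 1.01 years

In km: r₁ = 0.545 × 1.496×10^8 = 8.1532×10^7 km; r₂ = 2.66 × 1.496×10^8 = 3.97936×10^8 km.
The Hohmann ellipse has a_t = (r₁ + r₂)/2 = 2.39734×10^8 km.
Transfer time t = π√(a_t³/μ) = π√((2.39734×10^8)³ / 1.327×10^11) = 3.201×10^7 s.
Converting: 3.201×10^7 s ÷ 3.15576×10^7 s/year (365.25 × 86400) = 1.01 years.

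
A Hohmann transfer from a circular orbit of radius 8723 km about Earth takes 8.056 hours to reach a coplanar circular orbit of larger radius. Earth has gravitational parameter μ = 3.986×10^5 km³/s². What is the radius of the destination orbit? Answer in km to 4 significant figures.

r₂ = 56050 km

Transfer time t = 8.056 hours = 29001.6 s, and t = π√(a_t³/μ).
So a_t = (μ t²/π²)^(1/3) = (3.986×10^5 × (29001.6)² / π²)^(1/3) = 32386 km.
Since a_t = (r₁ + r₂)/2, r₂ = 2a_t − r₁ = 2×32386 − 8723 = 56049 km.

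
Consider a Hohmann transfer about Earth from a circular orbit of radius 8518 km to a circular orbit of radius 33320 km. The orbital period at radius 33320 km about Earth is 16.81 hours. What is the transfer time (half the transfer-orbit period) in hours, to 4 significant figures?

t = 4.181 hours

From Kepler's third law T² = 4π²r³/μ at r = 33320 km, T = 16.81 hours = 16.81 × 3600 s = 60516 s: μ = 4π²r³/T² = 3.98781×10^5 km³/s².
Transfer-ellipse semi-major axis a_t = (r₁ + r₂)/2 = (8518 + 33320)/2 = 20919 km.
Transfer time t = π√(a_t³/μ) = π√((20919)³ / 3.98781×10^5) = 15050 s.
Converting: 15050 s ÷ 3600 s/hour = 4.181 hours.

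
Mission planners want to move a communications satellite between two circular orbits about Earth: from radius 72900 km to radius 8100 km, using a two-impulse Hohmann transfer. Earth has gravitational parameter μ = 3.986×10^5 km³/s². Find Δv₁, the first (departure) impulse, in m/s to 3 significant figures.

Semi-major axis of the transfer orbit: a_t = (72900 + 8100)/2 = 40500 km.
On the circular orbit at r = 72900 km, v_c = √(μ/r) = 2.3383 km/s.
Transfer-orbit speed at the same r (vis-viva, a = a_t): v_t = √[μ(2/r − 1/a_t)] = 1.0457 km/s.
Δv₁ = |v_t − v_c| = |1.0457 − 2.3383| = 1.293 km/s.

Δv₁ = 1290 m/s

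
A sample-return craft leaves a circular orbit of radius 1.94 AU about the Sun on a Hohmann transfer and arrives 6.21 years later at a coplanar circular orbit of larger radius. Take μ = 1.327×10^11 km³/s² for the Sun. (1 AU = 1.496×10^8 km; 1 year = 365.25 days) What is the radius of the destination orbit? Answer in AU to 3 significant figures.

In km: r₁ = 1.94 × 1.496×10^8 = 2.90224×10^8 km.
Transfer time t = 6.21 years × 365.25 × 86400 s = 1.95972696×10^8 s, and t = π√(a_t³/μ).
So a_t = (μ t²/π²)^(1/3) = (1.327×10^11 × (1.95972696×10^8)² / π²)^(1/3) = 8.0227×10^8 km.
Since a_t = (r₁ + r₂)/2, r₂ = 2a_t − r₁ = 2×8.0227×10^8 − 2.90224×10^8 = 1.314316×10^9 km.
In AU: r₂ = 1.314316×10^9 / 1.496×10^8 = 8.79 AU.

r₂ = 8.79 AU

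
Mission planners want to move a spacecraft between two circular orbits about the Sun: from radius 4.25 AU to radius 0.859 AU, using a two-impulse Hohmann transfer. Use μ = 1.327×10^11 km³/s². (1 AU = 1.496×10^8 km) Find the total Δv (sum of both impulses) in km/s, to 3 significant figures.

In km: r₁ = 4.25 × 1.496×10^8 = 6.358×10^8 km; r₂ = 0.859 × 1.496×10^8 = 1.285064×10^8 km.
Semi-major axis of the transfer orbit: a_t = (6.358×10^8 + 1.285064×10^8)/2 = 3.821532×10^8 km.
Circular speed at r₁: v₁ = √(μ/r₁) = √(1.327×10^11/6.358×10^8) = 14.447 km/s.
On the transfer ellipse at r₁, v² = μ(2/r − 1/a) gives v_a = √[μ(2/r₁ − 1/a_t)] = 8.3776 km/s.
First burn Δv₁ = |v_a − v₁| = 6.069 km/s.
Circular speed at r₂: v₂ = √(μ/r₂) = 32.135 km/s.
Transfer-orbit speed at r₂: v_p = √[μ(2/r₂ − 1/a_t)] = 41.449 km/s.
Second burn Δv₂ = |v₂ − v_p| = 9.314 km/s.
Total Δv = Δv₁ + Δv₂ = 15.38 km/s.

Δv = 15.4 km/s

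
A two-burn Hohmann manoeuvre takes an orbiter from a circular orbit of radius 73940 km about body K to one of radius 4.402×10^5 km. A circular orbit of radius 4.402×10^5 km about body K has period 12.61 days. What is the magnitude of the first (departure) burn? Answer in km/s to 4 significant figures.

From Kepler's third law T² = 4π²r³/μ at r = 4.402×10^5 km, T = 12.61 days = 12.61 × 86400 s = 1.089504×10^6 s: μ = 4π²r³/T² = 2.83695×10^6 km³/s².
Transfer-ellipse semi-major axis a_t = (r₁ + r₂)/2 = (73940 + 4.402×10^5)/2 = 2.5707×10^5 km.
On the circular orbit at r = 73940 km, v_c = √(μ/r) = 6.1942 km/s.
Transfer-orbit speed at the same r (vis-viva, a = a_t): v_t = √[μ(2/r − 1/a_t)] = 8.1056 km/s.
Δv₁ = |v_t − v_c| = |8.1056 − 6.1942| = 1.911 km/s.

Δv₁ = 1.911 km/s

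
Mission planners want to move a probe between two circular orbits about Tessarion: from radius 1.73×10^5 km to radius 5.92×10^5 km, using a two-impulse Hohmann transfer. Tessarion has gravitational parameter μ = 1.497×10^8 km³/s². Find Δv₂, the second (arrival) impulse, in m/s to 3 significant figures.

Δv₂ = 5210 m/s

Transfer-ellipse semi-major axis a_t = (r₁ + r₂)/2 = (1.730×10^5 + 5.920×10^5)/2 = 3.825×10^5 km.
On the circular orbit at r = 5.920×10^5 km, v_c = √(μ/r) = 15.902 km/s.
Transfer-orbit speed at the same r (vis-viva, a = a_t): v_t = √[μ(2/r − 1/a_t)] = 10.694 km/s.
Δv₂ = |v_t − v_c| = |10.694 − 15.902| = 5.208 km/s.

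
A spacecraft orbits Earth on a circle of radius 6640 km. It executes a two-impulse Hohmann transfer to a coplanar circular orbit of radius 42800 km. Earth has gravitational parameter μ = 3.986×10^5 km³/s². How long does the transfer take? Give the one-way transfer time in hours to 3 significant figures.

Transfer-ellipse semi-major axis a_t = (r₁ + r₂)/2 = (6640 + 42800)/2 = 24720 km.
Half the transfer-orbit period gives t = π√(a_t³/μ) = 19340 s.
Converting: 19340 s ÷ 3600 s/hour = 5.37 hours.

t = 5.37 hours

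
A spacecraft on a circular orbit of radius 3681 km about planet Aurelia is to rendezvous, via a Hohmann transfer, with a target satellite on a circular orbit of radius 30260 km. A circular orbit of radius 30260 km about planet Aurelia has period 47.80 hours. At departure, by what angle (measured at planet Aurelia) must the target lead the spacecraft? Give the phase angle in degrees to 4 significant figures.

From Kepler's third law T² = 4π²r³/μ at r = 30260 km, T = 47.80 hours = 47.80 × 3600 s = 1.7208×10^5 s: μ = 4π²r³/T² = 36940.8 km³/s².
Semi-major axis of the transfer orbit: a_t = (3681 + 30260)/2 = 16970.5 km.
Transfer time t = π√(a_t³/μ) = 36136 s.
Target angular speed ω₂ = √(μ/r₂³) = 3.6513×10^-5 rad/s.
Angle swept by the target during transfer: ω₂·t = 1.3194 rad = 75.60°.
Arrival is 180° from departure on the ellipse, so φ = 180° − 75.60° = 104.4°.

φ = 104.4°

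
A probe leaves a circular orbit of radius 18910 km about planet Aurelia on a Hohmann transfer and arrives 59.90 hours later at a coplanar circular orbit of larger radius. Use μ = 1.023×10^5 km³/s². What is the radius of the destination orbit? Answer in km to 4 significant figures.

r₂ = 1.379×10^5 km

Transfer time t = 59.90 hours = 2.1564×10^5 s, and t = π√(a_t³/μ).
So a_t = (μ t²/π²)^(1/3) = (1.023×10^5 × (2.1564×10^5)² / π²)^(1/3) = 78405 km.
Since a_t = (r₁ + r₂)/2, r₂ = 2a_t − r₁ = 2×78405 − 18910 = 1.379×10^5 km.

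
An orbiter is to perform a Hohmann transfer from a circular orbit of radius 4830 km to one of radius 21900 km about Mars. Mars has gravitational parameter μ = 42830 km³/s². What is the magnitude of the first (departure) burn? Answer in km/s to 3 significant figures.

Δv₁ = 0.834 km/s

Semi-major axis of the transfer orbit: a_t = (4830 + 21900)/2 = 13365 km.
On the circular orbit at r = 4830 km, v_c = √(μ/r) = 2.978 km/s.
Transfer-orbit speed at the same r (vis-viva, a = a_t): v_t = √[μ(2/r − 1/a_t)] = 3.812 km/s.
Δv₁ = |v_t − v_c| = |3.812 − 2.978| = 0.8340 km/s.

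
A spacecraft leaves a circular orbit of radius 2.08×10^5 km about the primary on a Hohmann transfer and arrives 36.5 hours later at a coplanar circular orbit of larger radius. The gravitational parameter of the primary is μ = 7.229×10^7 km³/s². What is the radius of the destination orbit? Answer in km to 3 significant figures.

r₂ = 7.96×10^5 km

Transfer time t = 36.5 hours = 1.314×10^5 s, and t = π√(a_t³/μ).
So a_t = (μ t²/π²)^(1/3) = (7.229×10^7 × (1.314×10^5)² / π²)^(1/3) = 5.0195×10^5 km.
Since a_t = (r₁ + r₂)/2, r₂ = 2a_t − r₁ = 2×5.0195×10^5 − 2.080×10^5 = 7.959×10^5 km.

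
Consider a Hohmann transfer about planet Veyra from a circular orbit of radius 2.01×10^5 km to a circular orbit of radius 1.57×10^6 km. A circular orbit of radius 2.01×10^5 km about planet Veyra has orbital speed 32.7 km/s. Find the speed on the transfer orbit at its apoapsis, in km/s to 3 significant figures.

From the circular-orbit relation v² = μ/r at r = 2.01×10^5 km: μ = v²r = (32.7)² × 2.01×10^5 = 2.14927×10^8 km³/s².
Semi-major axis of the transfer orbit: a_t = (2.010×10^5 + 1.570×10^6)/2 = 8.855×10^5 km.
The apoapsis of the transfer ellipse is at r = 1.570×10^6 km.
Applying v² = μ(2/r − 1/a_t): v = 5.574 km/s.

v = 5.57 km/s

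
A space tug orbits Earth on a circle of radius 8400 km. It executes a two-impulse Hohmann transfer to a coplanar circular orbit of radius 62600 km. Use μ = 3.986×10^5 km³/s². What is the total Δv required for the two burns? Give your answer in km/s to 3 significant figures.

Δv = 3.55 km/s

The Hohmann ellipse has a_t = (r₁ + r₂)/2 = 35500 km.
Circular speed at r₁: v₁ = √(μ/r₁) = √(3.986×10^5/8400) = 6.8886 km/s.
On the transfer ellipse at r₁, v² = μ(2/r − 1/a) gives v_p = √[μ(2/r₁ − 1/a_t)] = 9.1475 km/s.
First burn Δv₁ = |v_p − v₁| = 2.259 km/s.
At r₂, v₂ = √(μ/r₂) = 2.523 km/s.
Transfer-orbit speed at r₂: v_a = √[μ(2/r₂ − 1/a_t)] = 1.227 km/s.
Second burn Δv₂ = |v₂ − v_a| = 1.296 km/s.
Δv = Δv₁ + Δv₂ = 2.259 + 1.296 = 3.555 km/s.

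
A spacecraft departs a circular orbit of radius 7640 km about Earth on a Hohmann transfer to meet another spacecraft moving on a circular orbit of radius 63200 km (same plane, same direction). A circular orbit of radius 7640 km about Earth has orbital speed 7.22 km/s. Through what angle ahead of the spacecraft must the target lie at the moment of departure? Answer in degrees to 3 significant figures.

From the circular-orbit relation v² = μ/r at r = 7640 km: μ = v²r = (7.22)² × 7640 = 3.98261×10^5 km³/s².
The Hohmann ellipse has a_t = (r₁ + r₂)/2 = 35420 km.
Transfer time t = π√(a_t³/μ) = 33180 s.
The target's mean motion on its circular orbit is ω₂ = √(μ/r₂³) = 3.972×10^-5 rad/s.
Angle swept by the target during transfer: ω₂·t = 1.318 rad = 75.52°.
Arrival is 180° from departure on the ellipse, so φ = 180° − 75.52° = 104°.

φ = 104°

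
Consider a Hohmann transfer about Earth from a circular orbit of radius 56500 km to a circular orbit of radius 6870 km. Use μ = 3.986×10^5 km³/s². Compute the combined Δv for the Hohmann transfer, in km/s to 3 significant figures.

Δv = 3.97 km/s

The Hohmann ellipse has a_t = (r₁ + r₂)/2 = 31685 km.
Circular speed at r₁: v₁ = √(μ/r₁) = √(3.986×10^5/56500) = 2.6561 km/s.
On the transfer ellipse at r₁, vis-viva equation gives v_a = √[μ(2/r₁ − 1/a_t)] = 1.2368 km/s.
First burn Δv₁ = |v_a − v₁| = 1.4193 km/s.
At r₂, v₂ = √(μ/r₂) = 7.61711 km/s.
Transfer-orbit speed at r₂: v_p = √[μ(2/r₂ − 1/a_t)] = 10.1716 km/s.
Second burn Δv₂ = |v₂ − v_p| = 2.5545 km/s.
Δv = Δv₁ + Δv₂ = 1.4193 + 2.5545 = 3.974 km/s.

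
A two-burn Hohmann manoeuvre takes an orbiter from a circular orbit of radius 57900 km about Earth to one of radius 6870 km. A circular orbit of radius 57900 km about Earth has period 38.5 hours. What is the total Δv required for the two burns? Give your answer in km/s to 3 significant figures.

Δv = 3.98 km/s

From Kepler's third law T² = 4π²r³/μ at r = 57900 km, T = 38.5 hours = 38.5 × 3600 s = 1.386×10^5 s: μ = 4π²r³/T² = 3.98905×10^5 km³/s².
The Hohmann ellipse has a_t = (r₁ + r₂)/2 = 32385 km.
Circular speed at r₁: v₁ = √(μ/r₁) = √(3.98905×10^5/57900) = 2.625 km/s.
On the transfer ellipse at r₁, v² = μ(2/r − 1/a) gives v_a = √[μ(2/r₁ − 1/a_t)] = 1.209 km/s.
First burn Δv₁ = |v_a − v₁| = 1.416 km/s.
At r₂, v₂ = √(μ/r₂) = 7.6200 km/s.
Transfer-orbit speed at r₂: v_p = √[μ(2/r₂ − 1/a_t)] = 10.189 km/s.
Second burn Δv₂ = |v₂ − v_p| = 2.569 km/s.
Total Δv = Δv₁ + Δv₂ = 3.985 km/s.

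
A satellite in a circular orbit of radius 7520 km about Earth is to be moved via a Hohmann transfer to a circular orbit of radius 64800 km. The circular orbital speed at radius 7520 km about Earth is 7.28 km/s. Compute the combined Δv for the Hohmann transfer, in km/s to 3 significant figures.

From the circular-orbit relation v² = μ/r at r = 7520 km: μ = v²r = (7.28)² × 7520 = 3.98548×10^5 km³/s².
The Hohmann ellipse has a_t = (r₁ + r₂)/2 = 36160 km.
At r₁ the circular-orbit speed is v₁ = √(μ/r₁) = 7.280 km/s.
On the transfer ellipse at r₁, vis-viva equation gives v_p = √[μ(2/r₁ − 1/a_t)] = 9.746 km/s.
First burn Δv₁ = |v_p − v₁| = 2.466 km/s.
Circular speed at r₂: v₂ = √(μ/r₂) = 2.480 km/s.
Transfer-orbit speed at r₂: v_a = √[μ(2/r₂ − 1/a_t)] = 1.131 km/s.
Second burn Δv₂ = |v₂ − v_a| = 1.349 km/s.
Δv = Δv₁ + Δv₂ = 2.466 + 1.349 = 3.815 km/s.

Δv = 3.81 km/s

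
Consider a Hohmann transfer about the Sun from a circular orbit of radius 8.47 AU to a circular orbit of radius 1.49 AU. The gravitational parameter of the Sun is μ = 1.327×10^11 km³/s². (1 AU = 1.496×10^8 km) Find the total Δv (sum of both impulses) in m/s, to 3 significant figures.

Δv = 12100 m/s

In km: r₁ = 8.47 × 1.496×10^8 = 1.267112×10^9 km; r₂ = 1.49 × 1.496×10^8 = 2.22904×10^8 km.
Transfer-ellipse semi-major axis a_t = (r₁ + r₂)/2 = (1.267112×10^9 + 2.22904×10^8)/2 = 7.45008×10^8 km.
Circular speed at r₁: v₁ = √(μ/r₁) = √(1.327×10^11/1.267112×10^9) = 10.234 km/s.
Transfer-orbit speed at r₁ (vis-viva): v_a = √[μ(2/r₁ − 1/a_t)] = 5.5977 km/s.
First burn Δv₁ = |v_a − v₁| = 4.636 km/s.
Circular speed at r₂: v₂ = √(μ/r₂) = 24.399 km/s.
Transfer-orbit speed at r₂: v_p = √[μ(2/r₂ − 1/a_t)] = 31.820 km/s.
Second burn Δv₂ = |v₂ − v_p| = 7.421 km/s.
Δv = Δv₁ + Δv₂ = 4.636 + 7.421 = 12.06 km/s.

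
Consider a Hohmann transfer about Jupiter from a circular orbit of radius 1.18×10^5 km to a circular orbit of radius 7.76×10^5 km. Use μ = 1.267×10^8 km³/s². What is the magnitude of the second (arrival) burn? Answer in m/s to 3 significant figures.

Transfer-ellipse semi-major axis a_t = (r₁ + r₂)/2 = (1.180×10^5 + 7.760×10^5)/2 = 4.470×10^5 km.
Circular speed at r = 7.760×10^5 km: v_c = √(μ/r) = 12.778 km/s.
Transfer-orbit speed at the same r (vis-viva, a = a_t): v_t = √[μ(2/r − 1/a_t)] = 6.5652 km/s.
Δv₂ = |v_t − v_c| = |6.5652 − 12.778| = 6.213 km/s.

Δv₂ = 6210 m/s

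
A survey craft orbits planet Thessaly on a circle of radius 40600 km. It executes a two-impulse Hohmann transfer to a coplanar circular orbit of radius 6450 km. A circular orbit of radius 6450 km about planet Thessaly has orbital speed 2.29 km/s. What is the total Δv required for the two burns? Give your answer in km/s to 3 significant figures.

Δv = 1.15 km/s

From the circular-orbit relation v² = μ/r at r = 6450 km: μ = v²r = (2.29)² × 6450 = 33824.4 km³/s².
The Hohmann ellipse has a_t = (r₁ + r₂)/2 = 23525 km.
Circular speed at r₁: v₁ = √(μ/r₁) = √(33824.4/40600) = 0.91275 km/s.
On the transfer ellipse at r₁, v² = μ(2/r − 1/a) gives v_a = √[μ(2/r₁ − 1/a_t)] = 0.47793 km/s.
First burn Δv₁ = |v_a − v₁| = 0.4348 km/s.
At r₂, v₂ = √(μ/r₂) = 2.2900 km/s.
Transfer-orbit speed at r₂: v_p = √[μ(2/r₂ − 1/a_t)] = 3.0084 km/s.
Second burn Δv₂ = |v₂ − v_p| = 0.7184 km/s.
Total Δv = Δv₁ + Δv₂ = 1.153 km/s.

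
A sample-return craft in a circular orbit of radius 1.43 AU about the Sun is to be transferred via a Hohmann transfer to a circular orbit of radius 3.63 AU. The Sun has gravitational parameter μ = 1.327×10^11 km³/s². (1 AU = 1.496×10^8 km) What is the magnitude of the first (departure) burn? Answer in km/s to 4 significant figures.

In km: r₁ = 1.43 × 1.496×10^8 = 2.13928×10^8 km; r₂ = 3.63 × 1.496×10^8 = 5.43048×10^8 km.
Semi-major axis of the transfer orbit: a_t = (2.13928×10^8 + 5.43048×10^8)/2 = 3.78488×10^8 km.
Circular speed at r = 2.13928×10^8 km: v_c = √(μ/r) = 24.906 km/s.
Vis-viva on the transfer ellipse at r = 2.13928×10^8 km gives v_t = √[μ(2/r − 1/a_t)] = 29.833 km/s.
Δv₁ = |v_t − v_c| = |29.833 − 24.906| = 4.927 km/s.

Δv₁ = 4.927 km/s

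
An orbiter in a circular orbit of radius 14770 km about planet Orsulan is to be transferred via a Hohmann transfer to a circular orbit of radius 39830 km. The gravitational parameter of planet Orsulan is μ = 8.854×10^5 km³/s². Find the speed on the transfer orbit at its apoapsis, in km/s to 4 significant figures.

v = 3.468 km/s

Transfer-ellipse semi-major axis a_t = (r₁ + r₂)/2 = (14770 + 39830)/2 = 27300 km.
The apoapsis of the transfer ellipse is at r = 39830 km.
Applying v² = μ(2/r − 1/a_t): v = 3.468 km/s.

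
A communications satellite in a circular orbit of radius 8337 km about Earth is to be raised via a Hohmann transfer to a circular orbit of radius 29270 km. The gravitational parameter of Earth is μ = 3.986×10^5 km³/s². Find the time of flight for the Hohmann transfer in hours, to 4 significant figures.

Transfer-ellipse semi-major axis a_t = (r₁ + r₂)/2 = (8337 + 29270)/2 = 18803.5 km.
Transfer time t = π√(a_t³/μ) = π√((18803.5)³ / 3.986×10^5) = 12830 s.
Converting: 12830 s ÷ 3600 s/hour = 3.564 hours.

t = 3.564 hours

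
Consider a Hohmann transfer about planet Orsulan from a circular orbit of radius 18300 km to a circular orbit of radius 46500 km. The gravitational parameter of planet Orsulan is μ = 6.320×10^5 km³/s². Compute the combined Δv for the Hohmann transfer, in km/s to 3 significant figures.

Semi-major axis of the transfer orbit: a_t = (18300 + 46500)/2 = 32400 km.
At r₁ the circular-orbit speed is v₁ = √(μ/r₁) = 5.87669 km/s.
On the transfer ellipse at r₁, vis-viva gives v_p = √[μ(2/r₁ − 1/a_t)] = 7.04023 km/s.
First burn Δv₁ = |v_p − v₁| = 1.164 km/s.
At r₂, v₂ = √(μ/r₂) = 3.687 km/s.
Transfer-orbit speed at r₂: v_a = √[μ(2/r₂ − 1/a_t)] = 2.771 km/s.
Second burn Δv₂ = |v₂ − v_a| = 0.9160 km/s.
Total Δv = Δv₁ + Δv₂ = 2.080 km/s.

Δv = 2.08 km/s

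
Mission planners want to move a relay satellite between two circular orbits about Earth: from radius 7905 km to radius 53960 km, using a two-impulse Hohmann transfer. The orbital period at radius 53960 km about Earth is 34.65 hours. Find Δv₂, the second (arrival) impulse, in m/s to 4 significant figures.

Δv₂ = 1344 m/s

From Kepler's third law T² = 4π²r³/μ at r = 53960 km, T = 34.65 hours = 34.65 × 3600 s = 1.2474×10^5 s: μ = 4π²r³/T² = 3.98625×10^5 km³/s².
The Hohmann ellipse has a_t = (r₁ + r₂)/2 = 30932.5 km.
On the circular orbit at r = 53960 km, v_c = √(μ/r) = 2.718 km/s.
Transfer-orbit speed at the same r (vis-viva, a = a_t): v_t = √[μ(2/r − 1/a_t)] = 1.374 km/s.
Δv₂ = |v_t − v_c| = |1.374 − 2.718| = 1.344 km/s.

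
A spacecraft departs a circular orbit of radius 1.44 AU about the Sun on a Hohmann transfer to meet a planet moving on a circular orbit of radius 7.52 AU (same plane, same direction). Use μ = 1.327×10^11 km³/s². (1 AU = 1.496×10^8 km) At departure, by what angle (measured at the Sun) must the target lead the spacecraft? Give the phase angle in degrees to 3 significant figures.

φ = 97.2°

In km: r₁ = 1.44 × 1.496×10^8 = 2.15424×10^8 km; r₂ = 7.52 × 1.496×10^8 = 1.124992×10^9 km.
The Hohmann ellipse has a_t = (r₁ + r₂)/2 = 6.70208×10^8 km.
The half-period of the transfer ellipse is t = π√(a_t³/μ) = 1.49633×10^8 s.
The target's mean motion on its circular orbit is ω₂ = √(μ/r₂³) = 9.65409×10^-9 rad/s.
Angle swept by the target during transfer: ω₂·t = 1.4446 rad = 82.77°.
Arrival is 180° from departure on the ellipse, so φ = 180° − 82.77° = 97.2°.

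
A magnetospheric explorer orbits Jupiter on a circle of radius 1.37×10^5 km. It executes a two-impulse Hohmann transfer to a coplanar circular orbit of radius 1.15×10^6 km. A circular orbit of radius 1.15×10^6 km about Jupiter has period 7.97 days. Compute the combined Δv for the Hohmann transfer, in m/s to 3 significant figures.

From Kepler's third law T² = 4π²r³/μ at r = 1.15×10^6 km, T = 7.97 days = 7.97 × 86400 s = 6.88608×10^5 s: μ = 4π²r³/T² = 1.26622×10^8 km³/s².
The Hohmann ellipse has a_t = (r₁ + r₂)/2 = 6.435×10^5 km.
Circular speed at r₁: v₁ = √(μ/r₁) = √(1.26622×10^8/1.370×10^5) = 30.40 km/s.
Transfer-orbit speed at r₁ (vis-viva): v_p = √[μ(2/r₁ − 1/a_t)] = 40.64 km/s.
First burn Δv₁ = |v_p − v₁| = 10.24 km/s.
At r₂, v₂ = √(μ/r₂) = 10.49314 km/s.
Transfer-orbit speed at r₂: v_a = √[μ(2/r₂ − 1/a_t)] = 4.841631 km/s.
Second burn Δv₂ = |v₂ − v_a| = 5.652 km/s.
Δv = Δv₁ + Δv₂ = 10.24 + 5.652 = 15.89 km/s.

Δv = 15900 m/s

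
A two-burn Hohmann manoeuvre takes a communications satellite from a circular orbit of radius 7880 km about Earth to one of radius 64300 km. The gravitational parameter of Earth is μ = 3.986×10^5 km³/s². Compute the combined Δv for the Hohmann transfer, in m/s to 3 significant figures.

Transfer-ellipse semi-major axis a_t = (r₁ + r₂)/2 = (7880 + 64300)/2 = 36090 km.
Circular speed at r₁: v₁ = √(μ/r₁) = √(3.986×10^5/7880) = 7.112 km/s.
Transfer-orbit speed at r₁ (v² = μ(2/r − 1/a)): v_p = √[μ(2/r₁ − 1/a_t)] = 9.493 km/s.
First burn Δv₁ = |v_p − v₁| = 2.381 km/s.
At r₂, v₂ = √(μ/r₂) = 2.4898 km/s.
Transfer-orbit speed at r₂: v_a = √[μ(2/r₂ − 1/a_t)] = 1.1634 km/s.
Second burn Δv₂ = |v₂ − v_a| = 1.326 km/s.
Δv = Δv₁ + Δv₂ = 2.381 + 1.326 = 3.707 km/s.

Δv = 3710 m/s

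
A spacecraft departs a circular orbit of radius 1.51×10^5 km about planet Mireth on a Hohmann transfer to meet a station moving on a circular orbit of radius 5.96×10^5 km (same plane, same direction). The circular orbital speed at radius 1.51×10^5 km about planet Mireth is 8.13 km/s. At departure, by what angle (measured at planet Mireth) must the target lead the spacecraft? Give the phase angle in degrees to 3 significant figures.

From the circular-orbit relation v² = μ/r at r = 1.51×10^5 km: μ = v²r = (8.13)² × 1.51×10^5 = 9.98063×10^6 km³/s².
The Hohmann ellipse has a_t = (r₁ + r₂)/2 = 3.735×10^5 km.
The half-period of the transfer ellipse is t = π√(a_t³/μ) = 2.2699×10^5 s.
Target angular speed ω₂ = √(μ/r₂³) = 6.8661×10^-6 rad/s.
Angle swept by the target during transfer: ω₂·t = 1.5585 rad = 89.30°.
Arrival is 180° from departure on the ellipse, so φ = 180° − 89.30° = 90.7°.

φ = 90.7°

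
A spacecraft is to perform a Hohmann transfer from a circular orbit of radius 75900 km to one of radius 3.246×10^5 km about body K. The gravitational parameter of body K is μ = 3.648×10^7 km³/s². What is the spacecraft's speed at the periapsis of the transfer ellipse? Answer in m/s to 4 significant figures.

Semi-major axis of the transfer orbit: a_t = (75900 + 3.246×10^5)/2 = 2.0025×10^5 km.
At periapsis, r = 75900 km.
From the vis-viva equation, v = √[μ(2/r − 1/a_t)] = 27.91 km/s.

v = 27910 m/s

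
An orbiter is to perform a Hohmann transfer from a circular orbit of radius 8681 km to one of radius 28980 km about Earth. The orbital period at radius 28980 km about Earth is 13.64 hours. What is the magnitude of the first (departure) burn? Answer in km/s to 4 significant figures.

Δv₁ = 1.630 km/s

From Kepler's third law T² = 4π²r³/μ at r = 28980 km, T = 13.64 hours = 13.64 × 3600 s = 49104 s: μ = 4π²r³/T² = 3.98493×10^5 km³/s².
Transfer-ellipse semi-major axis a_t = (r₁ + r₂)/2 = (8681 + 28980)/2 = 18830.5 km.
On the circular orbit at r = 8681 km, v_c = √(μ/r) = 6.775 km/s.
Vis-viva on the transfer ellipse at r = 8681 km gives v_t = √[μ(2/r − 1/a_t)] = 8.405 km/s.
Δv₁ = |v_t − v_c| = |8.405 − 6.775| = 1.630 km/s.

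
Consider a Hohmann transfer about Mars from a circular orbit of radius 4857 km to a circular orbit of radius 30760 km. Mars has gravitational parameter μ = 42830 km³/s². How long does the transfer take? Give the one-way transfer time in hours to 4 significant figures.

t = 10.02 hours

Semi-major axis of the transfer orbit: a_t = (4857 + 30760)/2 = 17808.5 km.
Transfer time t = π√(a_t³/μ) = π√((17808.5)³ / 42830) = 36080 s.
Converting: 36080 s ÷ 3600 s/hour = 10.02 hours.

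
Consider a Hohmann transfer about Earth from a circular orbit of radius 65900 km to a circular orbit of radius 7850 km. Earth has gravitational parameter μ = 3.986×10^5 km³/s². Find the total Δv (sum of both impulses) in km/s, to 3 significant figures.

The Hohmann ellipse has a_t = (r₁ + r₂)/2 = 36875 km.
Circular speed at r₁: v₁ = √(μ/r₁) = √(3.986×10^5/65900) = 2.4594 km/s.
On the transfer ellipse at r₁, v² = μ(2/r − 1/a) gives v_a = √[μ(2/r₁ − 1/a_t)] = 1.1347 km/s.
First burn Δv₁ = |v_a − v₁| = 1.325 km/s.
At r₂, v₂ = √(μ/r₂) = 7.126 km/s.
Transfer-orbit speed at r₂: v_p = √[μ(2/r₂ − 1/a_t)] = 9.526 km/s.
Second burn Δv₂ = |v₂ − v_p| = 2.400 km/s.
Δv = Δv₁ + Δv₂ = 1.325 + 2.400 = 3.725 km/s.

Δv = 3.72 km/s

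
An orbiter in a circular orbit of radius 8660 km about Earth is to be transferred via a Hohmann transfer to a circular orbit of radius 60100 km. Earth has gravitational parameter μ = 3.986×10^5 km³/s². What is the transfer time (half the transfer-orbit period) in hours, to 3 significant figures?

The Hohmann ellipse has a_t = (r₁ + r₂)/2 = 34380 km.
Half the transfer-orbit period gives t = π√(a_t³/μ) = 31720 s.
Converting: 31720 s ÷ 3600 s/hour = 8.81 hours.

t = 8.81 hours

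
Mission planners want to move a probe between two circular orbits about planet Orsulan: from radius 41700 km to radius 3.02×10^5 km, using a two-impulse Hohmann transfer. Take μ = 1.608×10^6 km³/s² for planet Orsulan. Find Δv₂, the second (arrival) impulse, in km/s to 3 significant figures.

Semi-major axis of the transfer orbit: a_t = (41700 + 3.020×10^5)/2 = 1.7185×10^5 km.
Circular speed at r = 3.020×10^5 km: v_c = √(μ/r) = 2.3075 km/s.
Vis-viva on the transfer ellipse at r = 3.020×10^5 km gives v_t = √[μ(2/r − 1/a_t)] = 1.1367 km/s.
Δv₂ = |v_t − v_c| = |1.1367 − 2.3075| = 1.171 km/s.

Δv₂ = 1.17 km/s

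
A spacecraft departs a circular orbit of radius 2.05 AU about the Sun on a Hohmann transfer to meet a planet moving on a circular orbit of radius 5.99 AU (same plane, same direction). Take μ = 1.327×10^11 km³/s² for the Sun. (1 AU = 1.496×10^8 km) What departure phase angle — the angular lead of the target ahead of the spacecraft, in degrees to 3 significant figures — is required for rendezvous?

In km: r₁ = 2.05 × 1.496×10^8 = 3.0668×10^8 km; r₂ = 5.99 × 1.496×10^8 = 8.96104×10^8 km.
The Hohmann ellipse has a_t = (r₁ + r₂)/2 = 6.01392×10^8 km.
The half-period of the transfer ellipse is t = π√(a_t³/μ) = 1.2719×10^8 s.
Target angular speed ω₂ = √(μ/r₂³) = 1.3580×10^-8 rad/s.
Angle swept by the target during transfer: ω₂·t = 1.7272 rad = 98.96°.
The spacecraft traverses 180° on the transfer ellipse, so the target must lead by 180° − 98.96° = 81.0°.

φ = 81.0°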